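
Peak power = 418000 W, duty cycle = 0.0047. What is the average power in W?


P_avg = 418000 * 0.0047 = 1964.6 W

1964.6 W


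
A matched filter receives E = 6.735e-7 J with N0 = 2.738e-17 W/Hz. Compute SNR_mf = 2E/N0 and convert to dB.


SNR_lin = 2 * 6.735e-7 / 2.738e-17 = 4.92e10
SNR_dB = 10*log10(4.92e10) = 106.9 dB

106.9 dB


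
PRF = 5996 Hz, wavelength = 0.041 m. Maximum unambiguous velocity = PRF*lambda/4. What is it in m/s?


V_ua = 5996 * 0.041 / 4 = 61.5 m/s

61.5 m/s


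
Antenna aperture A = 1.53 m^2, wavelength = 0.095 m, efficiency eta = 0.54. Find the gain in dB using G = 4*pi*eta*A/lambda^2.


G_linear = 4*pi*0.54*1.53/0.095^2 = 1150.4
G_dB = 10*log10(1150.4) = 30.6 dB

30.6 dB


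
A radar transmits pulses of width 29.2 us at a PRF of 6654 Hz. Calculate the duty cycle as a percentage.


DC = 29.2e-6 * 6654 * 100 = 19.43%

19.43%


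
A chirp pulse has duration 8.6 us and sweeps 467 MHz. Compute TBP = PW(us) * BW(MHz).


TBP = 8.6 * 467 = 4016.2

4016.2


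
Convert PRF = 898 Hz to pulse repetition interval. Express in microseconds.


PRI = 1/898 = 0.0011135857 s = 1113.6 us

1113.6 us


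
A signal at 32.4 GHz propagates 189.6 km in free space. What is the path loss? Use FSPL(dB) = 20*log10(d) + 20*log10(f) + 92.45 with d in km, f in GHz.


20*log10(189.6) = 45.56
20*log10(32.4) = 30.21
FSPL = 168.2 dB

168.2 dB


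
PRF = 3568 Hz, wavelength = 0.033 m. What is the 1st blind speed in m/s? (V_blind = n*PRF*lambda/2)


V_blind = 1 * 3568 * 0.033 / 2 = 58.9 m/s

58.9 m/s


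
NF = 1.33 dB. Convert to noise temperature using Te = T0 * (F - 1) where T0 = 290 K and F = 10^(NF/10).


NF_lin = 10^(1.33/10) = 1.358313
Te = 290 * (1.358313 - 1) = 103.9 K

103.9 K


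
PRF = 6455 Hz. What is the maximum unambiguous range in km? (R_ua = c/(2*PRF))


R_ua = 3e8 / (2 * 6455) = 23237.8 m = 23.2 km

23.2 km


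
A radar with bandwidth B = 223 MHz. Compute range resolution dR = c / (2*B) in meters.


dR = 3e8 / (2 * 223000000.0) = 0.67 m

0.67 m


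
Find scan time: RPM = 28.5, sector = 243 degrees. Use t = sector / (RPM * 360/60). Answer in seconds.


t = 243 / (28.5 * 360) * 60 = 1.42 s

1.42 s


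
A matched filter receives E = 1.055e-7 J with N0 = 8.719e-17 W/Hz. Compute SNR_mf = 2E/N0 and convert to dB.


SNR_lin = 2 * 1.055e-7 / 8.719e-17 = 2.42e9
SNR_dB = 10*log10(2.42e9) = 93.8 dB

93.8 dB


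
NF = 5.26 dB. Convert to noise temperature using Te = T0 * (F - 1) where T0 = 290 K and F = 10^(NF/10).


NF_lin = 10^(5.26/10) = 3.357376
Te = 290 * (3.357376 - 1) = 683.6 K

683.6 K


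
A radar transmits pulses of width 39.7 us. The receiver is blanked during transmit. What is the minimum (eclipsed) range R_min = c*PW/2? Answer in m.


R_min = 3e8 * 39.7e-6 / 2 = 5955.0 m

5955.0 m


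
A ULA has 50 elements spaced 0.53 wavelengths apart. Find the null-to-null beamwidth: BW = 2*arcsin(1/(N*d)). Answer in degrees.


1/(N*d) = 1/(50*0.53) = 0.037736
BW = 2*arcsin(0.037736) = 4.3 degrees

4.3 degrees


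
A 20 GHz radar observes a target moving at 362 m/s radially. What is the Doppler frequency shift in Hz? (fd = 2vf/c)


fd = 2 * 362 * 20000000000.0 / 3e8 = 48266.7 Hz

48266.7 Hz


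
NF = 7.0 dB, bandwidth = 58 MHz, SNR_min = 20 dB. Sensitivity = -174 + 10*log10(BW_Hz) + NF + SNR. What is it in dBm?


10*log10(58000000.0) = 77.63
S = -174 + 77.63 + 7.0 + 20 = -69.4 dBm

-69.4 dBm


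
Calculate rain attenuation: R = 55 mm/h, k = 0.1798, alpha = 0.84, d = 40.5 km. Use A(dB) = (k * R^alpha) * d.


gamma = 0.1798 * 55^0.84 = 5.20828 dB/km
A = 5.20828 * 40.5 = 210.94 dB

210.94 dB


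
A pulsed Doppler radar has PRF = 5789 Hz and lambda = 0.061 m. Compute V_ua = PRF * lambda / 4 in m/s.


V_ua = 5789 * 0.061 / 4 = 88.3 m/s

88.3 m/s


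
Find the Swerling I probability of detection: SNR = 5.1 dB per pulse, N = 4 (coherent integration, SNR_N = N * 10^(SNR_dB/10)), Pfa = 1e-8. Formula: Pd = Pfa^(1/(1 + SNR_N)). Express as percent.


SNR_lin = 10^(5.1/10) = 3.23594
SNR_N = 4 * 3.23594 = 12.94376
1/(1 + SNR_N) = 1/13.94376 = 0.0717167
Pd = (1e-8)^0.0717167 = 0.26685
Pd = 26.7%

26.7%


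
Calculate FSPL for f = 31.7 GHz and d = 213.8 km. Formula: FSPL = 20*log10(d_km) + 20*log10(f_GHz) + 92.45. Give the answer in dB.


20*log10(213.8) = 46.6
20*log10(31.7) = 30.02
FSPL = 169.1 dB

169.1 dB


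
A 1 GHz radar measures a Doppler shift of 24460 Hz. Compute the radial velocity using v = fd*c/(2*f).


v = 24460 * 3e8 / (2 * 1000000000.0) = 3669.0 m/s

3669.0 m/s


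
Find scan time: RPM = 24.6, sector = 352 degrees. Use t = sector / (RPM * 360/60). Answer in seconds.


t = 352 / (24.6 * 360) * 60 = 2.38 s

2.38 s


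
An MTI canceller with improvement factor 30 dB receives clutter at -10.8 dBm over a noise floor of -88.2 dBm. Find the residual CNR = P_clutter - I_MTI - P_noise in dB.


CNR = -10.8 - 30 - (-88.2) = 47.4 dB

47.4 dB


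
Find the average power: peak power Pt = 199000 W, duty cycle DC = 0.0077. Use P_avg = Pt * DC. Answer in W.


P_avg = 199000 * 0.0077 = 1532.3 W

1532.3 W


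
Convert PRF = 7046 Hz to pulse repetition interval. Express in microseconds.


PRI = 1/7046 = 0.0001419245 s = 141.9 us

141.9 us


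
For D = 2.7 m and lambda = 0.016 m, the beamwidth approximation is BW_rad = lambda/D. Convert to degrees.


BW_rad = 0.016 / 2.7 = 0.005926
BW_deg = 0.34 degrees

0.34 degrees


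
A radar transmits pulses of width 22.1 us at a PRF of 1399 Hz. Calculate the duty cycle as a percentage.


DC = 22.1e-6 * 1399 * 100 = 3.09%

3.09%


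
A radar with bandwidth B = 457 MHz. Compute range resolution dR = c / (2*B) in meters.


dR = 3e8 / (2 * 457000000.0) = 0.33 m

0.33 m


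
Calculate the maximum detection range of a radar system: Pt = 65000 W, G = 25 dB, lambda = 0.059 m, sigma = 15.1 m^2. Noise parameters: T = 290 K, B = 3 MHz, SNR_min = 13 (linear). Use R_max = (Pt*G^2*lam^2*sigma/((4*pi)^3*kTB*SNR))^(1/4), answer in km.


G_lin = 10^(25/10) = 316.227766
R^4 = 65000 * 316.227766^2 * 0.059^2 * 15.1 / ((4*pi)^3 * 1.38e-23 * 290 * 3000000.0 * 13)
R^4 = 1.10312e18 m^4
R_max = (1.10312e18)^(1/4) = 32408.3 m = 32.4 km

32.4 km


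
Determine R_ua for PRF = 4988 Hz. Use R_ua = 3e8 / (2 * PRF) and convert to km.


R_ua = 3e8 / (2 * 4988) = 30072.2 m = 30.1 km

30.1 km


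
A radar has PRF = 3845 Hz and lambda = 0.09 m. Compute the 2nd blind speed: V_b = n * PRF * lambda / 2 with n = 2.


V_blind = 2 * 3845 * 0.09 / 2 = 346.1 m/s

346.1 m/s


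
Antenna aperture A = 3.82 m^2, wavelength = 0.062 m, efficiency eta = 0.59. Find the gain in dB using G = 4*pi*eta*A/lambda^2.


G_linear = 4*pi*0.59*3.82/0.062^2 = 7367.87
G_dB = 10*log10(7367.87) = 38.7 dB

38.7 dB


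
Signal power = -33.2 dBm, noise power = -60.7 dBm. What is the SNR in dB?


SNR = -33.2 - (-60.7) = 27.5 dB

27.5 dB


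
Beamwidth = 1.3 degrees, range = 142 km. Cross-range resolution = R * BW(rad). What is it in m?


BW_rad = 0.02268928
CR = 142000 * 0.02268928 = 3221.9 m

3221.9 m


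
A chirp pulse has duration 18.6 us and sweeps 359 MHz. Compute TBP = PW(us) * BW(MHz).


TBP = 18.6 * 359 = 6677.4

6677.4


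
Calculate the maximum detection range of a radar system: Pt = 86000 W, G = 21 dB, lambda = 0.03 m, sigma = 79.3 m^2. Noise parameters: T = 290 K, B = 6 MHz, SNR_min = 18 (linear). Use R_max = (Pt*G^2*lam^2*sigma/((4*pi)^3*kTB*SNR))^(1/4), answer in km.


G_lin = 10^(21/10) = 125.892541
R^4 = 86000 * 125.892541^2 * 0.03^2 * 79.3 / ((4*pi)^3 * 1.38e-23 * 290 * 6000000.0 * 18)
R^4 = 1.13418e17 m^4
R_max = (1.13418e17)^(1/4) = 18351.5 m = 18.4 km

18.4 km


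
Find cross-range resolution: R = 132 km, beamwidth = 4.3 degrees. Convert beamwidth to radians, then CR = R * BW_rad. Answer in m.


BW_rad = 0.075049158
CR = 132000 * 0.075049158 = 9906.5 m

9906.5 m


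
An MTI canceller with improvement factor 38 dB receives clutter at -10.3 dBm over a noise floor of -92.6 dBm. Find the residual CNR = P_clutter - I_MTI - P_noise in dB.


CNR = -10.3 - 38 - (-92.6) = 44.3 dB

44.3 dB


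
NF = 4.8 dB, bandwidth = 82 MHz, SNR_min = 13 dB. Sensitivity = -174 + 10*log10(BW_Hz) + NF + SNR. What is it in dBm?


10*log10(82000000.0) = 79.14
S = -174 + 79.14 + 4.8 + 13 = -77.1 dBm

-77.1 dBm


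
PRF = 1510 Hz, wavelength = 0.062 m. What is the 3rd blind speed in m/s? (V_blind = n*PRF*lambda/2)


V_blind = 3 * 1510 * 0.062 / 2 = 140.4 m/s

140.4 m/s


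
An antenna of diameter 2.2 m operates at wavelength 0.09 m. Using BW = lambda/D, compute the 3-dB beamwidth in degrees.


BW_rad = 0.09 / 2.2 = 0.040909
BW_deg = 2.34 degrees

2.34 degrees


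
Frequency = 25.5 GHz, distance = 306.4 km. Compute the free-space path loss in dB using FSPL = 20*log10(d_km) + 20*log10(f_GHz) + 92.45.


20*log10(306.4) = 49.73
20*log10(25.5) = 28.13
FSPL = 170.3 dB

170.3 dB


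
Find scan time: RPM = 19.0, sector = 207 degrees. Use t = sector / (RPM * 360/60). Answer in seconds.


t = 207 / (19.0 * 360) * 60 = 1.82 s

1.82 s


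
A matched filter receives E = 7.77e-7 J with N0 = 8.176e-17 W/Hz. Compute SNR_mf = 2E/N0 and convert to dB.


SNR_lin = 2 * 7.77e-7 / 8.176e-17 = 1.901e10
SNR_dB = 10*log10(1.901e10) = 102.8 dB

102.8 dB


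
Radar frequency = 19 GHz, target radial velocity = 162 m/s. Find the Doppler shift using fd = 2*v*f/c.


fd = 2 * 162 * 19000000000.0 / 3e8 = 20520.0 Hz

20520.0 Hz


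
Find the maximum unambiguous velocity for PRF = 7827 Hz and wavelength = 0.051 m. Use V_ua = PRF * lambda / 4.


V_ua = 7827 * 0.051 / 4 = 99.8 m/s

99.8 m/s


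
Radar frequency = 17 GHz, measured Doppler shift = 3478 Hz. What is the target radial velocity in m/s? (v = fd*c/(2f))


v = 3478 * 3e8 / (2 * 17000000000.0) = 30.7 m/s

30.7 m/s


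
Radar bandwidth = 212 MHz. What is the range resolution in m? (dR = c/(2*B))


dR = 3e8 / (2 * 212000000.0) = 0.71 m

0.71 m


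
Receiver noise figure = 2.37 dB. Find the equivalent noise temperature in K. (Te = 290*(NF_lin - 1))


NF_lin = 10^(2.37/10) = 1.725838
Te = 290 * (1.725838 - 1) = 210.5 K

210.5 K


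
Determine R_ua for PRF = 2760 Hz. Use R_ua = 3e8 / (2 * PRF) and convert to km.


R_ua = 3e8 / (2 * 2760) = 54347.8 m = 54.3 km

54.3 km


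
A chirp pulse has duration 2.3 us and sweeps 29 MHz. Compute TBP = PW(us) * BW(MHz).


TBP = 2.3 * 29 = 66.7

66.7


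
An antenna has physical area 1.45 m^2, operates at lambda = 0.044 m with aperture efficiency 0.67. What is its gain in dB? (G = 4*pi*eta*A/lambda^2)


G_linear = 4*pi*0.67*1.45/0.044^2 = 6305.9
G_dB = 10*log10(6305.9) = 38.0 dB

38.0 dB


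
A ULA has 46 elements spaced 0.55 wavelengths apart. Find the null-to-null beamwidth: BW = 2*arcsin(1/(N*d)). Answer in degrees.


1/(N*d) = 1/(46*0.55) = 0.039526
BW = 2*arcsin(0.039526) = 4.5 degrees

4.5 degrees


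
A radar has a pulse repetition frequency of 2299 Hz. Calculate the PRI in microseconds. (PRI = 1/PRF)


PRI = 1/2299 = 0.0004349717 s = 435.0 us

435.0 us


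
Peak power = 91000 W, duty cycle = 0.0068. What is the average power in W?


P_avg = 91000 * 0.0068 = 618.8 W

618.8 W


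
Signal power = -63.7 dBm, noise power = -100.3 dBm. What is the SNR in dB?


SNR = -63.7 - (-100.3) = 36.6 dB

36.6 dB


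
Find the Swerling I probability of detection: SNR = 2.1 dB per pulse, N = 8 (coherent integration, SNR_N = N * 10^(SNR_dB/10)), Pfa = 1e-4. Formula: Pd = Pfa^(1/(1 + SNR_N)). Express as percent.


SNR_lin = 10^(2.1/10) = 1.62181
SNR_N = 8 * 1.62181 = 12.97448
1/(1 + SNR_N) = 1/13.97448 = 0.071559
Pd = (1e-4)^0.071559 = 0.51733
Pd = 51.7%

51.7%


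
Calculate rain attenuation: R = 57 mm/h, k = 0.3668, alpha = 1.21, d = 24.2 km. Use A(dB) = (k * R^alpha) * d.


gamma = 0.3668 * 57^1.21 = 48.869501 dB/km
A = 48.869501 * 24.2 = 1182.64 dB

1182.64 dB


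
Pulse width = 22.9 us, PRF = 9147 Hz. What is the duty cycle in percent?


DC = 22.9e-6 * 9147 * 100 = 20.95%

20.95%


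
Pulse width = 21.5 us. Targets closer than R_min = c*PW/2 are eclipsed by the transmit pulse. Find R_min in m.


R_min = 3e8 * 21.5e-6 / 2 = 3225.0 m

3225.0 m


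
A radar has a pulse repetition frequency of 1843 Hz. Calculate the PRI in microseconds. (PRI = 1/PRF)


PRI = 1/1843 = 0.0005425936 s = 542.6 us

542.6 us


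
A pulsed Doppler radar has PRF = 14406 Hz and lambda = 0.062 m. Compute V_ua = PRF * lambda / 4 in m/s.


V_ua = 14406 * 0.062 / 4 = 223.3 m/s

223.3 m/s


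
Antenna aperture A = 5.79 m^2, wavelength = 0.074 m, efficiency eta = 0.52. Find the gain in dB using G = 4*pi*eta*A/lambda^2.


G_linear = 4*pi*0.52*5.79/0.074^2 = 6909.21
G_dB = 10*log10(6909.21) = 38.4 dB

38.4 dB


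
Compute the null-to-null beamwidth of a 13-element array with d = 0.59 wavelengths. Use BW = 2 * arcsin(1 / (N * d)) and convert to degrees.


1/(N*d) = 1/(13*0.59) = 0.130378
BW = 2*arcsin(0.130378) = 15.0 degrees

15.0 degrees


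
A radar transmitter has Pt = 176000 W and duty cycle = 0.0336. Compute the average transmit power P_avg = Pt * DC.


P_avg = 176000 * 0.0336 = 5913.6 W

5913.6 W


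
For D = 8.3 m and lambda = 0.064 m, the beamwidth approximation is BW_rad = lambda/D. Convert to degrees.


BW_rad = 0.064 / 8.3 = 0.007711
BW_deg = 0.44 degrees

0.44 degrees


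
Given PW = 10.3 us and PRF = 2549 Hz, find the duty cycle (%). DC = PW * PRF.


DC = 10.3e-6 * 2549 * 100 = 2.63%

2.63%


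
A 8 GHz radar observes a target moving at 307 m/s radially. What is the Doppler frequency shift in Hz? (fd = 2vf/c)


fd = 2 * 307 * 8000000000.0 / 3e8 = 16373.3 Hz

16373.3 Hz


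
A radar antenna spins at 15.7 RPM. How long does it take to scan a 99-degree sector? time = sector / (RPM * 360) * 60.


t = 99 / (15.7 * 360) * 60 = 1.05 s

1.05 s


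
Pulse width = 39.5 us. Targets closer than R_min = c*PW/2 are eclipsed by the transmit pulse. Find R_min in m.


R_min = 3e8 * 39.5e-6 / 2 = 5925.0 m

5925.0 m


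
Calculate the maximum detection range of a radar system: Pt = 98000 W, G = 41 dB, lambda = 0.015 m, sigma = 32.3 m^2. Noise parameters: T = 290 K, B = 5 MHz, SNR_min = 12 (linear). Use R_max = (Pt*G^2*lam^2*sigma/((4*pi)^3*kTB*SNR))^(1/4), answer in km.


G_lin = 10^(41/10) = 12589.254118
R^4 = 98000 * 12589.254118^2 * 0.015^2 * 32.3 / ((4*pi)^3 * 1.38e-23 * 290 * 5000000.0 * 12)
R^4 = 2.36894e20 m^4
R_max = (2.36894e20)^(1/4) = 124061.9 m = 124.1 km

124.1 km


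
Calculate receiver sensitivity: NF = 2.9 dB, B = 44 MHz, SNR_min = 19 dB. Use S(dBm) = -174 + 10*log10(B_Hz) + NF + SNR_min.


10*log10(44000000.0) = 76.43
S = -174 + 76.43 + 2.9 + 19 = -75.7 dBm

-75.7 dBm


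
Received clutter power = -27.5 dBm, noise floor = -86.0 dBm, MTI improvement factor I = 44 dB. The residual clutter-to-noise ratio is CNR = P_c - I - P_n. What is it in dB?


CNR = -27.5 - 44 - (-86.0) = 14.5 dB

14.5 dB


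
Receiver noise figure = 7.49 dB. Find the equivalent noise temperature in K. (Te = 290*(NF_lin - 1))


NF_lin = 10^(7.49/10) = 5.61048
Te = 290 * (5.61048 - 1) = 1337.0 K

1337.0 K


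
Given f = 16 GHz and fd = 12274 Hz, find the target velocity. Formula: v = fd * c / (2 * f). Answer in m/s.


v = 12274 * 3e8 / (2 * 16000000000.0) = 115.1 m/s

115.1 m/s


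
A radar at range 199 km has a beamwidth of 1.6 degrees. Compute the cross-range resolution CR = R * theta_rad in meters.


BW_rad = 0.027925268
CR = 199000 * 0.027925268 = 5557.1 m

5557.1 m


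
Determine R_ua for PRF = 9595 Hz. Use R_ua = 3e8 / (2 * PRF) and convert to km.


R_ua = 3e8 / (2 * 9595) = 15633.1 m = 15.6 km

15.6 km


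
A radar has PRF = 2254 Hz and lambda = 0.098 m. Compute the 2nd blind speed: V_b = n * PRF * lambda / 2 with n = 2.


V_blind = 2 * 2254 * 0.098 / 2 = 220.9 m/s

220.9 m/s


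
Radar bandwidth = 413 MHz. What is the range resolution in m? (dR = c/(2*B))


dR = 3e8 / (2 * 413000000.0) = 0.36 m

0.36 m


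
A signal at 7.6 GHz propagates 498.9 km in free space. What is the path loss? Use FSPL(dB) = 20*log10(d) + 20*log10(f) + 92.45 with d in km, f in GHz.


20*log10(498.9) = 53.96
20*log10(7.6) = 17.62
FSPL = 164.0 dB

164.0 dB


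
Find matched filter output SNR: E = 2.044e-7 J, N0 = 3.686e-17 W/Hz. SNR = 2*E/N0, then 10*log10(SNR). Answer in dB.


SNR_lin = 2 * 2.044e-7 / 3.686e-17 = 1.109e10
SNR_dB = 10*log10(1.109e10) = 100.4 dB

100.4 dB


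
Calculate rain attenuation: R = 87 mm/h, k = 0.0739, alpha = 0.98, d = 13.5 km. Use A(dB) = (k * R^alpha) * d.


gamma = 0.0739 * 87^0.98 = 5.879946 dB/km
A = 5.879946 * 13.5 = 79.38 dB

79.38 dB


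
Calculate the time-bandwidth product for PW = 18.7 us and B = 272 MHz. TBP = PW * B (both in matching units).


TBP = 18.7 * 272 = 5086.4

5086.4


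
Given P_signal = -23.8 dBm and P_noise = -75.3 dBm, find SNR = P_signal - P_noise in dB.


SNR = -23.8 - (-75.3) = 51.5 dB

51.5 dB


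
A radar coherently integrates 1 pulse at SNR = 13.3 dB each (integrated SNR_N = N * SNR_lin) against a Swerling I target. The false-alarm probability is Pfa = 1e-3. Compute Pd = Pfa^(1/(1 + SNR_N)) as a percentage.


SNR_lin = 10^(13.3/10) = 21.37962
SNR_N = 1 * 21.37962 = 21.37962
1/(1 + SNR_N) = 1/22.37962 = 0.0446835
Pd = (1e-3)^0.0446835 = 0.73443
Pd = 73.4%

73.4%


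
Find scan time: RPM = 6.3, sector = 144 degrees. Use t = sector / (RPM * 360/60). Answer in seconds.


t = 144 / (6.3 * 360) * 60 = 3.81 s

3.81 s


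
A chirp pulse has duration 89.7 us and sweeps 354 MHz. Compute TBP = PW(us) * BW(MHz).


TBP = 89.7 * 354 = 31753.8

31753.8


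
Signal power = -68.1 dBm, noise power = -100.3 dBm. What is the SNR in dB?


SNR = -68.1 - (-100.3) = 32.2 dB

32.2 dB


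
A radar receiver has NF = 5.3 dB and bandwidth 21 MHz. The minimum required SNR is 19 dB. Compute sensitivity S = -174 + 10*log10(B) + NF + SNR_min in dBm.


10*log10(21000000.0) = 73.22
S = -174 + 73.22 + 5.3 + 19 = -76.5 dBm

-76.5 dBm


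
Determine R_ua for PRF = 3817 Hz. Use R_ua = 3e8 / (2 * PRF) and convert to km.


R_ua = 3e8 / (2 * 3817) = 39297.9 m = 39.3 km

39.3 km


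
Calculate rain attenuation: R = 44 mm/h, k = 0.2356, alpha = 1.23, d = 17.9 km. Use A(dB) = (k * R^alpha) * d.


gamma = 0.2356 * 44^1.23 = 24.752671 dB/km
A = 24.752671 * 17.9 = 443.07 dB

443.07 dB


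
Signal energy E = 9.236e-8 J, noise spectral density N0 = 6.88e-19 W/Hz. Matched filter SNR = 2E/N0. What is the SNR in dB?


SNR_lin = 2 * 9.236e-8 / 6.88e-19 = 2.685e11
SNR_dB = 10*log10(2.685e11) = 114.3 dB

114.3 dB


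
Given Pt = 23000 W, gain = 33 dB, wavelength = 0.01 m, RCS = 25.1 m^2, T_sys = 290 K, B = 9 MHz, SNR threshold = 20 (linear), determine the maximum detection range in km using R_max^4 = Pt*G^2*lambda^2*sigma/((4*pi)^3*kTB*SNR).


G_lin = 10^(33/10) = 1995.262315
R^4 = 23000 * 1995.262315^2 * 0.01^2 * 25.1 / ((4*pi)^3 * 1.38e-23 * 290 * 9000000.0 * 20)
R^4 = 1.60776e17 m^4
R_max = (1.60776e17)^(1/4) = 20024.2 m = 20.0 km

20.0 km


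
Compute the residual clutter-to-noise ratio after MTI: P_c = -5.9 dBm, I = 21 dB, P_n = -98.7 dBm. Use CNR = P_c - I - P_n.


CNR = -5.9 - 21 - (-98.7) = 71.8 dB

71.8 dB


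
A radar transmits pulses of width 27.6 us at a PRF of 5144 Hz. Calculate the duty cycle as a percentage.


DC = 27.6e-6 * 5144 * 100 = 14.2%

14.2%


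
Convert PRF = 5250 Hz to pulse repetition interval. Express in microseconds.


PRI = 1/5250 = 0.0001904762 s = 190.5 us

190.5 us


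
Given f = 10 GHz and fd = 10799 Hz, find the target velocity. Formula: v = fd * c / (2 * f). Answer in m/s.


v = 10799 * 3e8 / (2 * 10000000000.0) = 162.0 m/s

162.0 m/s


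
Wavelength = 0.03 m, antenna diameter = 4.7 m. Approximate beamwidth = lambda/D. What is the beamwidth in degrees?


BW_rad = 0.03 / 4.7 = 0.006383
BW_deg = 0.37 degrees

0.37 degrees


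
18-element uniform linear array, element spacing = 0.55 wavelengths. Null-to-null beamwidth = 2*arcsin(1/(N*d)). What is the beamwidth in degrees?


1/(N*d) = 1/(18*0.55) = 0.10101
BW = 2*arcsin(0.10101) = 11.6 degrees

11.6 degrees


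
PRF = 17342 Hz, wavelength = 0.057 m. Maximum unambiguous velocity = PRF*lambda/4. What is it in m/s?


V_ua = 17342 * 0.057 / 4 = 247.1 m/s

247.1 m/s


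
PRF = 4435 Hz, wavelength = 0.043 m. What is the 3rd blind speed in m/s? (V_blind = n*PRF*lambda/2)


V_blind = 3 * 4435 * 0.043 / 2 = 286.1 m/s

286.1 m/s


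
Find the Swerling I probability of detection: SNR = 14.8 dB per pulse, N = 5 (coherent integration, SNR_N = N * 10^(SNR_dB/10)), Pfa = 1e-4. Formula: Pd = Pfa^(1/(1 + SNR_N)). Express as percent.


SNR_lin = 10^(14.8/10) = 30.19952
SNR_N = 5 * 30.19952 = 150.9976
1/(1 + SNR_N) = 1/151.9976 = 0.0065791
Pd = (1e-4)^0.0065791 = 0.9412
Pd = 94.1%

94.1%


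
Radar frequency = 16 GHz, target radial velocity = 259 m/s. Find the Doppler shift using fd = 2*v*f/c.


fd = 2 * 259 * 16000000000.0 / 3e8 = 27626.7 Hz

27626.7 Hz


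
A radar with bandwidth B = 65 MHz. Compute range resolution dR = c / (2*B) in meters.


dR = 3e8 / (2 * 65000000.0) = 2.31 m

2.31 m


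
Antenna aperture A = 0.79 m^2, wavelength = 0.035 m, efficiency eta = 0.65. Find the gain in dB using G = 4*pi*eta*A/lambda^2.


G_linear = 4*pi*0.65*0.79/0.035^2 = 5267.62
G_dB = 10*log10(5267.62) = 37.2 dB

37.2 dB


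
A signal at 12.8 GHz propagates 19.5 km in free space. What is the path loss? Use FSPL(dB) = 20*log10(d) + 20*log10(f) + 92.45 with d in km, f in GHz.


20*log10(19.5) = 25.8
20*log10(12.8) = 22.14
FSPL = 140.4 dB

140.4 dB


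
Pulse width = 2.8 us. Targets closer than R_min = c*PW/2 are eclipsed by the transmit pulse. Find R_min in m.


R_min = 3e8 * 2.8e-6 / 2 = 420.0 m

420.0 m


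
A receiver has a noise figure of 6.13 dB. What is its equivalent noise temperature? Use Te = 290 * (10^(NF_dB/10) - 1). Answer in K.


NF_lin = 10^(6.13/10) = 4.102041
Te = 290 * (4.102041 - 1) = 899.6 K

899.6 K


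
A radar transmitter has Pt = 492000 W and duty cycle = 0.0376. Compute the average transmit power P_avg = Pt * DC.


P_avg = 492000 * 0.0376 = 18499.2 W

18499.2 W


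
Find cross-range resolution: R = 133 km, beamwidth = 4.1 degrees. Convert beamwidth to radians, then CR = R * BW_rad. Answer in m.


BW_rad = 0.071558499
CR = 133000 * 0.071558499 = 9517.3 m

9517.3 m


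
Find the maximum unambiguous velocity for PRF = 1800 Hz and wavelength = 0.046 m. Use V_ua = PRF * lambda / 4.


V_ua = 1800 * 0.046 / 4 = 20.7 m/s

20.7 m/s


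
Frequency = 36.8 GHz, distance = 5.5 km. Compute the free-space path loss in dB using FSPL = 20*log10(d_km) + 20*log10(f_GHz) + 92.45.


20*log10(5.5) = 14.81
20*log10(36.8) = 31.32
FSPL = 138.6 dB

138.6 dB


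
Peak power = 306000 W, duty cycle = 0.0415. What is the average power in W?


P_avg = 306000 * 0.0415 = 12699.0 W

12699.0 W


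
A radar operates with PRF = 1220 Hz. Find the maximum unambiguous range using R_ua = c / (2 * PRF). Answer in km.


R_ua = 3e8 / (2 * 1220) = 122950.8 m = 123.0 km

123.0 km


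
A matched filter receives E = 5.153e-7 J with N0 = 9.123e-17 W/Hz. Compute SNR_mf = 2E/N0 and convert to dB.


SNR_lin = 2 * 5.153e-7 / 9.123e-17 = 1.13e10
SNR_dB = 10*log10(1.13e10) = 100.5 dB

100.5 dB


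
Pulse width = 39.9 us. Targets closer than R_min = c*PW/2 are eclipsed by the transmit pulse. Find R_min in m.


R_min = 3e8 * 39.9e-6 / 2 = 5985.0 m

5985.0 m


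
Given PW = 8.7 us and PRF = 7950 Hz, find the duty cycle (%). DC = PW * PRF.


DC = 8.7e-6 * 7950 * 100 = 6.92%

6.92%


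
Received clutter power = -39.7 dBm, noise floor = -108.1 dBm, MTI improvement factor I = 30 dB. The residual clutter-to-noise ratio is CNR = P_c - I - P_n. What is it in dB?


CNR = -39.7 - 30 - (-108.1) = 38.4 dB

38.4 dB


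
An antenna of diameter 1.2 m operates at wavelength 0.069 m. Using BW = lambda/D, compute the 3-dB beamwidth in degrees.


BW_rad = 0.069 / 1.2 = 0.0575
BW_deg = 3.29 degrees

3.29 degrees


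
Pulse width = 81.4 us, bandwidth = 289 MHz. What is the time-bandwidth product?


TBP = 81.4 * 289 = 23524.6

23524.6


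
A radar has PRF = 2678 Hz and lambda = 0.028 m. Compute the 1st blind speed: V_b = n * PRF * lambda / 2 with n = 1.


V_blind = 1 * 2678 * 0.028 / 2 = 37.5 m/s

37.5 m/s


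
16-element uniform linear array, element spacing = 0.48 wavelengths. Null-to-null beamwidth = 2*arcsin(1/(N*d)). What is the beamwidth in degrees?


1/(N*d) = 1/(16*0.48) = 0.130208
BW = 2*arcsin(0.130208) = 15.0 degrees

15.0 degrees


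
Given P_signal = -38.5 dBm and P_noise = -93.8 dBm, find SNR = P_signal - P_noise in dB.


SNR = -38.5 - (-93.8) = 55.3 dB

55.3 dB


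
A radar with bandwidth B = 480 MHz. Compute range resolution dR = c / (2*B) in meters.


dR = 3e8 / (2 * 480000000.0) = 0.31 m

0.31 m


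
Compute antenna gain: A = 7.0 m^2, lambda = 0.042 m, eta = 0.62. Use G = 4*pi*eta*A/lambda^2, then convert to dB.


G_linear = 4*pi*0.62*7.0/0.042^2 = 30917.26
G_dB = 10*log10(30917.26) = 44.9 dB

44.9 dB


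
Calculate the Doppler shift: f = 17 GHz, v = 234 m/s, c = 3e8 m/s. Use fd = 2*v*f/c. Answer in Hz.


fd = 2 * 234 * 17000000000.0 / 3e8 = 26520.0 Hz

26520.0 Hz


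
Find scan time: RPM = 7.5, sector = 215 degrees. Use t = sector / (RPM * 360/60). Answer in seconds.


t = 215 / (7.5 * 360) * 60 = 4.78 s

4.78 s


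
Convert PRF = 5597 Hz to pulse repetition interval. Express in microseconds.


PRI = 1/5597 = 0.0001786671 s = 178.7 us

178.7 us


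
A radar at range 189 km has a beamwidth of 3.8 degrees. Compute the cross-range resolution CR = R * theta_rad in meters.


BW_rad = 0.066322512
CR = 189000 * 0.066322512 = 12535.0 m

12535.0 m


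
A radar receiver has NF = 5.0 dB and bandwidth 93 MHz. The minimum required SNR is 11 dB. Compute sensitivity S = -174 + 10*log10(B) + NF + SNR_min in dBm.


10*log10(93000000.0) = 79.68
S = -174 + 79.68 + 5.0 + 11 = -78.3 dBm

-78.3 dBm


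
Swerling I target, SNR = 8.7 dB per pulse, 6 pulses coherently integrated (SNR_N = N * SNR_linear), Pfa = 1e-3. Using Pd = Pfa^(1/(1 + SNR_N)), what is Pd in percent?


SNR_lin = 10^(8.7/10) = 7.4131
SNR_N = 6 * 7.4131 = 44.4786
1/(1 + SNR_N) = 1/45.4786 = 0.0219884
Pd = (1e-3)^0.0219884 = 0.85908
Pd = 85.9%

85.9%


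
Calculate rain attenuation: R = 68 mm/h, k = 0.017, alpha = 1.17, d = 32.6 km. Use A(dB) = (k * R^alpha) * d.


gamma = 0.017 * 68^1.17 = 2.36856 dB/km
A = 2.36856 * 32.6 = 77.22 dB

77.22 dB


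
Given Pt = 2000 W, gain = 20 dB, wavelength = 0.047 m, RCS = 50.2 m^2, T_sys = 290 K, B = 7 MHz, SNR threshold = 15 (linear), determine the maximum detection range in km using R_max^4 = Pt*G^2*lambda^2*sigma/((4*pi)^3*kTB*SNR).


G_lin = 10^(20/10) = 100.0
R^4 = 2000 * 100.0^2 * 0.047^2 * 50.2 / ((4*pi)^3 * 1.38e-23 * 290 * 7000000.0 * 15)
R^4 = 2.6597e15 m^4
R_max = (2.6597e15)^(1/4) = 7181.4 m = 7.2 km

7.2 km


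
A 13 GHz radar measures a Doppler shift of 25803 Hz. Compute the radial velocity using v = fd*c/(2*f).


v = 25803 * 3e8 / (2 * 13000000000.0) = 297.7 m/s

297.7 m/s


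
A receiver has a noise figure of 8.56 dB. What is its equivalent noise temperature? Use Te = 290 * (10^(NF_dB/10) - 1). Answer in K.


NF_lin = 10^(8.56/10) = 7.177943
Te = 290 * (7.177943 - 1) = 1791.6 K

1791.6 K


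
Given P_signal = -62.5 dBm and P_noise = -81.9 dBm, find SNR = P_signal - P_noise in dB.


SNR = -62.5 - (-81.9) = 19.4 dB

19.4 dB


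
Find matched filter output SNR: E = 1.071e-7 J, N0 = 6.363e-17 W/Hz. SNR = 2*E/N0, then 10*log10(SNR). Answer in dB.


SNR_lin = 2 * 1.071e-7 / 6.363e-17 = 3.366e9
SNR_dB = 10*log10(3.366e9) = 95.3 dB

95.3 dB


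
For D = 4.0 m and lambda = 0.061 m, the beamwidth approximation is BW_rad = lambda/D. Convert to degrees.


BW_rad = 0.061 / 4.0 = 0.01525
BW_deg = 0.87 degrees

0.87 degrees


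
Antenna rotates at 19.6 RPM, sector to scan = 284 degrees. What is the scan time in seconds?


t = 284 / (19.6 * 360) * 60 = 2.41 s

2.41 s


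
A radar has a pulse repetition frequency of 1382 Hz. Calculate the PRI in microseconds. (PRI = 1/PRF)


PRI = 1/1382 = 0.000723589 s = 723.6 us

723.6 us


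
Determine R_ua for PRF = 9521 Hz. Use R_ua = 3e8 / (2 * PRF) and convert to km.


R_ua = 3e8 / (2 * 9521) = 15754.6 m = 15.8 km

15.8 km


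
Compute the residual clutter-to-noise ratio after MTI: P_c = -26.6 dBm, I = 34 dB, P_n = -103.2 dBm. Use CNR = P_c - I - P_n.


CNR = -26.6 - 34 - (-103.2) = 42.6 dB

42.6 dB


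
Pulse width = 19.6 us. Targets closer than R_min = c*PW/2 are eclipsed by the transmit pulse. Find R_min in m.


R_min = 3e8 * 19.6e-6 / 2 = 2940.0 m

2940.0 m


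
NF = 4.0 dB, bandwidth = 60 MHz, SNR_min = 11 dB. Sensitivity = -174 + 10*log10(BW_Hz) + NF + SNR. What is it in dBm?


10*log10(60000000.0) = 77.78
S = -174 + 77.78 + 4.0 + 11 = -81.2 dBm

-81.2 dBm


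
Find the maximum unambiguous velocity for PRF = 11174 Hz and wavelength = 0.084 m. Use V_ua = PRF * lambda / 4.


V_ua = 11174 * 0.084 / 4 = 234.7 m/s

234.7 m/s


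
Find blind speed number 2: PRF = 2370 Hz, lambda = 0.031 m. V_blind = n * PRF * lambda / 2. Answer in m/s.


V_blind = 2 * 2370 * 0.031 / 2 = 73.5 m/s

73.5 m/s


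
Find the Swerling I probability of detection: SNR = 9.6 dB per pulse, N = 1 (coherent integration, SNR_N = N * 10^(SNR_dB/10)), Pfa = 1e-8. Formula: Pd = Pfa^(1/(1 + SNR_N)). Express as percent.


SNR_lin = 10^(9.6/10) = 9.12011
SNR_N = 1 * 9.12011 = 9.12011
1/(1 + SNR_N) = 1/10.12011 = 0.0988132
Pd = (1e-8)^0.0988132 = 0.16199
Pd = 16.2%

16.2%


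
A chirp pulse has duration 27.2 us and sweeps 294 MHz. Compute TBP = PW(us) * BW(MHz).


TBP = 27.2 * 294 = 7996.8

7996.8


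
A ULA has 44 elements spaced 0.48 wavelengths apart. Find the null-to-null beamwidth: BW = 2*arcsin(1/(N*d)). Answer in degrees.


1/(N*d) = 1/(44*0.48) = 0.047348
BW = 2*arcsin(0.047348) = 5.4 degrees

5.4 degrees


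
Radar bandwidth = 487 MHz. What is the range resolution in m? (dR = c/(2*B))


dR = 3e8 / (2 * 487000000.0) = 0.31 m

0.31 m


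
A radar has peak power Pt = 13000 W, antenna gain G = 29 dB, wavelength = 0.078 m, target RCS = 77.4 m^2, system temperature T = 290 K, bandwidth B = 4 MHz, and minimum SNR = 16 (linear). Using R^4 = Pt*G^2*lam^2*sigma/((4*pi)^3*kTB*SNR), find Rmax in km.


G_lin = 10^(29/10) = 794.328235
R^4 = 13000 * 794.328235^2 * 0.078^2 * 77.4 / ((4*pi)^3 * 1.38e-23 * 290 * 4000000.0 * 16)
R^4 = 7.59953e18 m^4
R_max = (7.59953e18)^(1/4) = 52504.5 m = 52.5 km

52.5 km


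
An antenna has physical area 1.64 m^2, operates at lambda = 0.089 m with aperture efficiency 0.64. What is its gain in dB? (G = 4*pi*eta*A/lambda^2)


G_linear = 4*pi*0.64*1.64/0.089^2 = 1665.15
G_dB = 10*log10(1665.15) = 32.2 dB

32.2 dB


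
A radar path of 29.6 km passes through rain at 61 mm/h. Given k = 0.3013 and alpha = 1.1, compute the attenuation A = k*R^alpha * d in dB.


gamma = 0.3013 * 61^1.1 = 27.724387 dB/km
A = 27.724387 * 29.6 = 820.64 dB

820.64 dB


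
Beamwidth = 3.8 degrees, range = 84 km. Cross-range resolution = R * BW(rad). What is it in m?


BW_rad = 0.066322512
CR = 84000 * 0.066322512 = 5571.1 m

5571.1 m


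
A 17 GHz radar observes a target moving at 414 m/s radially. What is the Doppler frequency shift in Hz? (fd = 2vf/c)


fd = 2 * 414 * 17000000000.0 / 3e8 = 46920.0 Hz

46920.0 Hz


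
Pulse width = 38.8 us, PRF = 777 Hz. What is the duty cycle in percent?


DC = 38.8e-6 * 777 * 100 = 3.01%

3.01%


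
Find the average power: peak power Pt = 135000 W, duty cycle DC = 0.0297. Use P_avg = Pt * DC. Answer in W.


P_avg = 135000 * 0.0297 = 4009.5 W

4009.5 W


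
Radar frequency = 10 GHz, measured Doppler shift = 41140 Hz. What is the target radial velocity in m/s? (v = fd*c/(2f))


v = 41140 * 3e8 / (2 * 10000000000.0) = 617.1 m/s

617.1 m/s


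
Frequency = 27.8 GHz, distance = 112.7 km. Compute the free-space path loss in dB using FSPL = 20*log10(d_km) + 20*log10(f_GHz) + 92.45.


20*log10(112.7) = 41.04
20*log10(27.8) = 28.88
FSPL = 162.4 dB

162.4 dB


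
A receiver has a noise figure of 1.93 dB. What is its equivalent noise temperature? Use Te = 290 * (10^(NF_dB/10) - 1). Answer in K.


NF_lin = 10^(1.93/10) = 1.559553
Te = 290 * (1.559553 - 1) = 162.3 K

162.3 K


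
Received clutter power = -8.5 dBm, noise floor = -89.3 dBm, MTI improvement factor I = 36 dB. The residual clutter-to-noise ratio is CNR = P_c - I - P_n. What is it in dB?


CNR = -8.5 - 36 - (-89.3) = 44.8 dB

44.8 dB


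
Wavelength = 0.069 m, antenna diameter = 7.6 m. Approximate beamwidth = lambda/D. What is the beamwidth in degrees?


BW_rad = 0.069 / 7.6 = 0.009079
BW_deg = 0.52 degrees

0.52 degrees


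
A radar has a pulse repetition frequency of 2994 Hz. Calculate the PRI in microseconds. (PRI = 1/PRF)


PRI = 1/2994 = 0.0003340013 s = 334.0 us

334.0 us


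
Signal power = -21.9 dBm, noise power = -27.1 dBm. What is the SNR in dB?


SNR = -21.9 - (-27.1) = 5.2 dB

5.2 dB


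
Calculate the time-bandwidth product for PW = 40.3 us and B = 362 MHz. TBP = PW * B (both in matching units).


TBP = 40.3 * 362 = 14588.6

14588.6


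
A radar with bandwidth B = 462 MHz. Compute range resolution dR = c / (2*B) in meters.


dR = 3e8 / (2 * 462000000.0) = 0.32 m

0.32 m


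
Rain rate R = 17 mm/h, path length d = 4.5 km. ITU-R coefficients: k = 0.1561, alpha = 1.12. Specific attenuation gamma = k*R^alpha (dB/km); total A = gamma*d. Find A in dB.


gamma = 0.1561 * 17^1.12 = 3.728256 dB/km
A = 3.728256 * 4.5 = 16.78 dB

16.78 dB


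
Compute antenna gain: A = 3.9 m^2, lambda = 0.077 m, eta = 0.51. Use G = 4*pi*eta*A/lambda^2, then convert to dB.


G_linear = 4*pi*0.51*3.9/0.077^2 = 4215.64
G_dB = 10*log10(4215.64) = 36.2 dB

36.2 dB


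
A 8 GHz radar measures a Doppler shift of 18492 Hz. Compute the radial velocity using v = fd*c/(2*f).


v = 18492 * 3e8 / (2 * 8000000000.0) = 346.7 m/s

346.7 m/s


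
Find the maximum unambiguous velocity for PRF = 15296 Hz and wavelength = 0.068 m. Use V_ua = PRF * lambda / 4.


V_ua = 15296 * 0.068 / 4 = 260.0 m/s

260.0 m/s


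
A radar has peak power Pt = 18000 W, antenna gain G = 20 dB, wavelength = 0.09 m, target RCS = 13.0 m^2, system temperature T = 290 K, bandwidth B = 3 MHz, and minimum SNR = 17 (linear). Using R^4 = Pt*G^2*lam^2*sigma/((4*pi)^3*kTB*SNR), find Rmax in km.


G_lin = 10^(20/10) = 100.0
R^4 = 18000 * 100.0^2 * 0.09^2 * 13.0 / ((4*pi)^3 * 1.38e-23 * 290 * 3000000.0 * 17)
R^4 = 4.67976e16 m^4
R_max = (4.67976e16)^(1/4) = 14708.1 m = 14.7 km

14.7 km


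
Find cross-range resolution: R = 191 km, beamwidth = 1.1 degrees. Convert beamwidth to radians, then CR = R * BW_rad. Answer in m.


BW_rad = 0.019198622
CR = 191000 * 0.019198622 = 3666.9 m

3666.9 m


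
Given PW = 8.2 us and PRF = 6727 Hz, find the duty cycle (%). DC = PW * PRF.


DC = 8.2e-6 * 6727 * 100 = 5.52%

5.52%


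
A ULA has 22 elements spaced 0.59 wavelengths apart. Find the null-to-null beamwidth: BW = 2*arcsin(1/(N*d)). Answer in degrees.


1/(N*d) = 1/(22*0.59) = 0.077042
BW = 2*arcsin(0.077042) = 8.8 degrees

8.8 degrees


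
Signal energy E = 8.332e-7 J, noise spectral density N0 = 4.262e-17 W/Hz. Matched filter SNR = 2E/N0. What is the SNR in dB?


SNR_lin = 2 * 8.332e-7 / 4.262e-17 = 3.91e10
SNR_dB = 10*log10(3.91e10) = 105.9 dB

105.9 dB


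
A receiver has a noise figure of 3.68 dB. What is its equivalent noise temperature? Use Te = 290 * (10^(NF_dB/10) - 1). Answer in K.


NF_lin = 10^(3.68/10) = 2.333458
Te = 290 * (2.333458 - 1) = 386.7 K

386.7 K


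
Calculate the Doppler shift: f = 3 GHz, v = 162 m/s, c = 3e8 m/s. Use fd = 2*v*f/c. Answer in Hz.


fd = 2 * 162 * 3000000000.0 / 3e8 = 3240.0 Hz

3240.0 Hz


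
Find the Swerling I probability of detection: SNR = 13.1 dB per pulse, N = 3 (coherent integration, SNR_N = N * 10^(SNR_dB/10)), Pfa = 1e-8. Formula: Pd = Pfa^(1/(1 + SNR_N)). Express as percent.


SNR_lin = 10^(13.1/10) = 20.41738
SNR_N = 3 * 20.41738 = 61.25214
1/(1 + SNR_N) = 1/62.25214 = 0.0160637
Pd = (1e-8)^0.0160637 = 0.74386
Pd = 74.4%

74.4%


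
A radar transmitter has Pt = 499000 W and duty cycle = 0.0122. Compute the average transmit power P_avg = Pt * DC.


P_avg = 499000 * 0.0122 = 6087.8 W

6087.8 W


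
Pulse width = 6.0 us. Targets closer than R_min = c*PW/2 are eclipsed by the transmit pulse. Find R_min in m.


R_min = 3e8 * 6.0e-6 / 2 = 900.0 m

900.0 m


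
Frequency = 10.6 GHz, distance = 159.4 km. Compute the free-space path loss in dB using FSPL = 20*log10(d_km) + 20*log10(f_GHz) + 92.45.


20*log10(159.4) = 44.05
20*log10(10.6) = 20.51
FSPL = 157.0 dB

157.0 dB


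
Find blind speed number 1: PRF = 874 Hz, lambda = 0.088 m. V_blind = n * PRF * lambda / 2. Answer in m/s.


V_blind = 1 * 874 * 0.088 / 2 = 38.5 m/s

38.5 m/s


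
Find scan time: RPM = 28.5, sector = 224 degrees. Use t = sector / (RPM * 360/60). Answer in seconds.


t = 224 / (28.5 * 360) * 60 = 1.31 s

1.31 s


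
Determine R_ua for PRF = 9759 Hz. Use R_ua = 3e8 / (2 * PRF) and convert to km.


R_ua = 3e8 / (2 * 9759) = 15370.4 m = 15.4 km

15.4 km


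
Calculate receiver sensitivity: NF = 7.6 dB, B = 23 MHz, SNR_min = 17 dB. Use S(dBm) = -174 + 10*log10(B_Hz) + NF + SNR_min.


10*log10(23000000.0) = 73.62
S = -174 + 73.62 + 7.6 + 17 = -75.8 dBm

-75.8 dBm


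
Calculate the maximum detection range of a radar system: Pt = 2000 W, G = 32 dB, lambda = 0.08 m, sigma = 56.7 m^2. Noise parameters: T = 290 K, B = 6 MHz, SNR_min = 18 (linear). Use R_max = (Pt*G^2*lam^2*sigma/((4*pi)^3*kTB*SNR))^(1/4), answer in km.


G_lin = 10^(32/10) = 1584.893192
R^4 = 2000 * 1584.893192^2 * 0.08^2 * 56.7 / ((4*pi)^3 * 1.38e-23 * 290 * 6000000.0 * 18)
R^4 = 2.12551e18 m^4
R_max = (2.12551e18)^(1/4) = 38182.6 m = 38.2 km

38.2 km


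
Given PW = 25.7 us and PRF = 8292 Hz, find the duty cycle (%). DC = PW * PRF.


DC = 25.7e-6 * 8292 * 100 = 21.31%

21.31%


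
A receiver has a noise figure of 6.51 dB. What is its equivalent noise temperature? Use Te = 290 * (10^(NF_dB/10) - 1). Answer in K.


NF_lin = 10^(6.51/10) = 4.477133
Te = 290 * (4.477133 - 1) = 1008.4 K

1008.4 K


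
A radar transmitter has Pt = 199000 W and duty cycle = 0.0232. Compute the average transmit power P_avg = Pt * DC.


P_avg = 199000 * 0.0232 = 4616.8 W

4616.8 W


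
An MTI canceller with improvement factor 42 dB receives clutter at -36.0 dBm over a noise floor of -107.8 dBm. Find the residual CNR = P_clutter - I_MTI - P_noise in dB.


CNR = -36.0 - 42 - (-107.8) = 29.8 dB

29.8 dB


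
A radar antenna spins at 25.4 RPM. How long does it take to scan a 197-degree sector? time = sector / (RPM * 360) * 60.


t = 197 / (25.4 * 360) * 60 = 1.29 s

1.29 s


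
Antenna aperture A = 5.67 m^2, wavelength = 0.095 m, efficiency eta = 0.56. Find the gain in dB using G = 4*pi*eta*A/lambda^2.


G_linear = 4*pi*0.56*5.67/0.095^2 = 4421.13
G_dB = 10*log10(4421.13) = 36.5 dB

36.5 dB


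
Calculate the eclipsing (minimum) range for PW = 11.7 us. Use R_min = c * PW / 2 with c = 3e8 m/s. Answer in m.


R_min = 3e8 * 11.7e-6 / 2 = 1755.0 m

1755.0 m


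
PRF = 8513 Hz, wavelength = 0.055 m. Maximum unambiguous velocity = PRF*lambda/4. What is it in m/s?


V_ua = 8513 * 0.055 / 4 = 117.1 m/s

117.1 m/s


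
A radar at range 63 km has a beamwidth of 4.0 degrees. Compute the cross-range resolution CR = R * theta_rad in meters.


BW_rad = 0.06981317
CR = 63000 * 0.06981317 = 4398.2 m

4398.2 m
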